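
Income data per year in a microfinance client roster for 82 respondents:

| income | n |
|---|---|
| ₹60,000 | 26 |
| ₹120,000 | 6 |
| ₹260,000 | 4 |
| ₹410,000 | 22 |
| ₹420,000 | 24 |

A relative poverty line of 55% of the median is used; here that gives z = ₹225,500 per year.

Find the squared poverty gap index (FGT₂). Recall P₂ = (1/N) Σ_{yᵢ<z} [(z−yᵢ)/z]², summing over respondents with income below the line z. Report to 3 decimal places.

Below the line: 26×₹60,000, 6×₹120,000 (q = 32 of N = 82).
Relative gaps: (225500−60000)/225500 = 0.7339 (×26); (225500−120000)/225500 = 0.4678 (×6).
Squared: 0.5386 (×26); 0.2189 (×6).
Sum = 15.318076; P₂ = 15.318076 / 82 = 0.187.

0.187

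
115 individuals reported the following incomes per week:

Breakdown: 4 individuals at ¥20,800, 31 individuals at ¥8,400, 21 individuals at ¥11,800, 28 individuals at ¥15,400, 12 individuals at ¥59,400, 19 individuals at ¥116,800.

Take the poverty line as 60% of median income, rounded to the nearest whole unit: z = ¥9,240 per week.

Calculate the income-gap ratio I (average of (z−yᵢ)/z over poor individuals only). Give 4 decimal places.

Poor units: 31×¥8,400 (q = 31 of N = 115).
Shortfall ratios (z−y)/z: 0.0909 (×31); sum = 2.818182.
I averages over the q = 31 poor units only: 2.818182 / 31 = 0.0909.

0.0909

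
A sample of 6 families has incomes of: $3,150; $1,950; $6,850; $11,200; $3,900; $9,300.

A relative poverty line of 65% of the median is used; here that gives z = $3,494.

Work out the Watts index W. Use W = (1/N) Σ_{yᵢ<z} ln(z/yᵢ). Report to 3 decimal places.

0.114

Poor units: $1,950, $3,150 (q = 2 of N = 6).
ln(z/y) terms: ln(3494/1950) = 0.5832; ln(3494/3150) = 0.1036.
W = 0.686863 / 6 = 0.114.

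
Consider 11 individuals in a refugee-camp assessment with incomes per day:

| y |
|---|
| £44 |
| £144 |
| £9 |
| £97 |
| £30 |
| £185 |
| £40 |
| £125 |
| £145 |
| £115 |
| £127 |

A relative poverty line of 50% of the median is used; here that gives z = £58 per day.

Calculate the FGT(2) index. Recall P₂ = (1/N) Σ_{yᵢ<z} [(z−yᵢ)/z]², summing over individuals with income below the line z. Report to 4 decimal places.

0.1001

Below z: £9, £30, £40, £44 (q = 4 of N = 11).
Relative gaps: (58−9)/58 = 0.8448; (58−30)/58 = 0.4828; (58−40)/58 = 0.3103; (58−44)/58 = 0.2414.
Squared: 0.7137; 0.2331; 0.0963; 0.0583.
Sum = 1.101367; P₂ = 1.101367 / 11 = 0.1001.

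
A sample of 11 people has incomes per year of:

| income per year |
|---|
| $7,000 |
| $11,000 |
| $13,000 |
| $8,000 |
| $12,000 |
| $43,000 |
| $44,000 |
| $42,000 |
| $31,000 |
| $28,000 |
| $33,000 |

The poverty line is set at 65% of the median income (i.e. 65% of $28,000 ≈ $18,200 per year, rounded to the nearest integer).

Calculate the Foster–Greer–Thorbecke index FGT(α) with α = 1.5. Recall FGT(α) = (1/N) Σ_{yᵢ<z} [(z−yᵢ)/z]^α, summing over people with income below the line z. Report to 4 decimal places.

0.1366

Poor units: $7,000, $8,000, $11,000, $12,000, $13,000 (q = 5 of N = 11).
Shortfall ratios: (18200−7000)/18200 = 0.6154; (18200−8000)/18200 = 0.5604; (18200−11000)/18200 = 0.3956; (18200−12000)/18200 = 0.3407; (18200−13000)/18200 = 0.2857.
Raised to α = 1.5: 0.48275; 0.41956; 0.24882; 0.19883; 0.15272.
Sum = 1.502680; FGT(1.5) = 1.502680 / 11 = 0.1366.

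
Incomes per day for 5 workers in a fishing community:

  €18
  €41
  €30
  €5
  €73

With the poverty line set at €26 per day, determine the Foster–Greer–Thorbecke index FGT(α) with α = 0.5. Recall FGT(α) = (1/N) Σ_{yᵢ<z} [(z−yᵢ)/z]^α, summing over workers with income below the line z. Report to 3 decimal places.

Below z: €5, €18 (q = 2 of N = 5).
Shortfall ratios: (26−5)/26 = 0.8077; (26−18)/26 = 0.3077.
Raised to α = 0.5: 0.89872; 0.55470.
Sum = 1.453417; FGT(0.5) = 1.453417 / 5 = 0.291.

0.291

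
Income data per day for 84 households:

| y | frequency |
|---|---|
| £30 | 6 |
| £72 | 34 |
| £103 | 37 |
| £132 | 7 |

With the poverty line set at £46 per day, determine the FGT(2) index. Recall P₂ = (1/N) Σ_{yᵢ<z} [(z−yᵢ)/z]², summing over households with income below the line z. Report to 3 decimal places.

0.009

Below z: 6×£30 (q = 6 of N = 84).
Normalized shortfalls: (46−30)/46 = 0.3478 (×6).
Squared: 0.1210 (×6).
Sum = 0.725898; P₂ = 0.725898 / 84 = 0.009.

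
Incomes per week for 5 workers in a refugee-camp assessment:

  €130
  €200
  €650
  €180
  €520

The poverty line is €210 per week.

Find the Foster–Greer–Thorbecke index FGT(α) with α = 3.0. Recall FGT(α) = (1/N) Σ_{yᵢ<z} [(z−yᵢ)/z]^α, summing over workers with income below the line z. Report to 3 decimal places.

0.012

Poor units: €130, €180, €200 (q = 3 of N = 5).
Shortfall ratios: (210−130)/210 = 0.3810; (210−180)/210 = 0.1429; (210−200)/210 = 0.0476.
Raised to α = 3.0: 0.05529; 0.00292; 0.00011.
Sum = 0.058309; FGT(3.0) = 0.058309 / 5 = 0.012.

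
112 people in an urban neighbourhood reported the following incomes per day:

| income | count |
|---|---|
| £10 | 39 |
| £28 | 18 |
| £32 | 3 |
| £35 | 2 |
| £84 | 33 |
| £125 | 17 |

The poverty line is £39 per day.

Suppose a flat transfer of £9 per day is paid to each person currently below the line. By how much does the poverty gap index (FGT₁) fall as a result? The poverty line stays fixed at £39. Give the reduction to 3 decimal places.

Before: below the line — 39×£10, 18×£28, 3×£32, 2×£35; poverty gap index (FGT₁) = 0.31090.
After the £9 transfer: below the line — 39×£19, 18×£37; poverty gap index (FGT₁) = 0.18681.
Reduction = 0.31090 − 0.18681 = 0.124.

0.124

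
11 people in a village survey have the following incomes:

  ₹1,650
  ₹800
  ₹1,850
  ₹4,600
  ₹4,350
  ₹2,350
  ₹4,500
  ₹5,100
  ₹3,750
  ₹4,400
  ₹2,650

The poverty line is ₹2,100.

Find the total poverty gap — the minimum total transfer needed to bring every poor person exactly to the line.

₹2,000

Incomes under z: ₹800, ₹1,650, ₹1,850 (q = 3 of N = 11).
Individual gaps: 2100−800 = 1300; 2100−1650 = 450; 2100−1850 = 250.
Aggregate gap = ₹2,000.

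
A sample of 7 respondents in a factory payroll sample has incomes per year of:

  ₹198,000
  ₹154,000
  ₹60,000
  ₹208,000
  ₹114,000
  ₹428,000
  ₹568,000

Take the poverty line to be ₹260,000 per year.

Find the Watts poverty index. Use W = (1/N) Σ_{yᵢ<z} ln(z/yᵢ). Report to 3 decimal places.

Incomes under z: ₹60,000, ₹114,000, ₹154,000, ₹198,000, ₹208,000 (q = 5 of N = 7).
Log shortfalls: ln(260000/60000) = 1.4663; ln(260000/114000) = 0.8245; ln(260000/154000) = 0.5237; ln(260000/198000) = 0.2724; ln(260000/208000) = 0.2231.
W = 3.310107 / 7 = 0.473.

0.473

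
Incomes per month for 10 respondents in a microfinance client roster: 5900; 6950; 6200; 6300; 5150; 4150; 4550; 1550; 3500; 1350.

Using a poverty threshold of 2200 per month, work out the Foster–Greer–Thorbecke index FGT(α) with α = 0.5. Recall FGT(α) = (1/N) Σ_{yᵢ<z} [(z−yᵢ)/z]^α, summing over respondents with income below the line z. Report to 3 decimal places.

Below the line: 1350, 1550 (q = 2 of N = 10).
Relative gaps: (2200−1350)/2200 = 0.3864; (2200−1550)/2200 = 0.2955.
Raised to α = 0.5: 0.62158; 0.54356.
Sum = 1.165139; FGT(0.5) = 1.165139 / 10 = 0.117.

0.117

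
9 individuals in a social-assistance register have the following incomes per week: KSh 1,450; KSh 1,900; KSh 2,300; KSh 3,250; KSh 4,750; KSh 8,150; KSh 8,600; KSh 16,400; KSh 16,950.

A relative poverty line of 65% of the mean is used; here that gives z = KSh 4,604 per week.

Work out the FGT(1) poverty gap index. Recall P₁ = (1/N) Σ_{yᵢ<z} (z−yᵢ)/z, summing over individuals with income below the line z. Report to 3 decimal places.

Incomes under z: KSh 1,450, KSh 1,900, KSh 2,300, KSh 3,250 (q = 4 of N = 9).
Gap ratios (z−y)/z: (4604−1450)/4604 = 0.6851; (4604−1900)/4604 = 0.5873; (4604−2300)/4604 = 0.5004; (4604−3250)/4604 = 0.2941.
Sum of shortfalls = 2.066898; P₁ averages over all N: 2.066898 / 9 = 0.230.

0.230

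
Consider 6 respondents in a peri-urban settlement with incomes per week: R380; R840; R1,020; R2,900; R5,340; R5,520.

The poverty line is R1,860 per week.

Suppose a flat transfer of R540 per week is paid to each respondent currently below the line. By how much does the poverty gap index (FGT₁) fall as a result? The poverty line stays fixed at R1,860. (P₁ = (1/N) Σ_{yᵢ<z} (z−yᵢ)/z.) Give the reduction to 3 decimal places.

0.145

Before: below the line — R380, R840, R1,020; poverty gap index (FGT₁) = 0.29928.
After the R540 transfer: below the line — R920, R1,380, R1,560; poverty gap index (FGT₁) = 0.15412.
Reduction = 0.29928 − 0.15412 = 0.145.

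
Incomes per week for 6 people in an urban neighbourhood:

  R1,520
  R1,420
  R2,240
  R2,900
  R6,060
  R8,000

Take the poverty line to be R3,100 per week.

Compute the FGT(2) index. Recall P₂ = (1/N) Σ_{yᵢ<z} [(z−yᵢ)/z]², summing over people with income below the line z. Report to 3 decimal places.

Below z: R1,420, R1,520, R2,240, R2,900 (q = 4 of N = 6).
Gap ratios (z−y)/z: (3100−1420)/3100 = 0.5419; (3100−1520)/3100 = 0.5097; (3100−2240)/3100 = 0.2774; (3100−2900)/3100 = 0.0645.
Squared: 0.2937; 0.2598; 0.0770; 0.0042.
Sum = 0.634589; P₂ = 0.634589 / 6 = 0.106.

0.106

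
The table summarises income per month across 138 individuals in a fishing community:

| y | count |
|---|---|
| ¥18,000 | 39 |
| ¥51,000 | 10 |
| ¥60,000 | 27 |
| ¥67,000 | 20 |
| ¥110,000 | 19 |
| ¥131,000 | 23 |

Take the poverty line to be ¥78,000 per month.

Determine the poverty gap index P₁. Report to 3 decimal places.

0.308

Below z: 39×¥18,000, 10×¥51,000, 27×¥60,000, 20×¥67,000 (q = 96 of N = 138).
Normalized shortfalls: (78000−18000)/78000 = 0.7692 (×39); (78000−51000)/78000 = 0.3462 (×10); (78000−60000)/78000 = 0.2308 (×27); (78000−67000)/78000 = 0.1410 (×20).
Sum of shortfalls = 42.512821; P₁ averages over all N: 42.512821 / 138 = 0.308.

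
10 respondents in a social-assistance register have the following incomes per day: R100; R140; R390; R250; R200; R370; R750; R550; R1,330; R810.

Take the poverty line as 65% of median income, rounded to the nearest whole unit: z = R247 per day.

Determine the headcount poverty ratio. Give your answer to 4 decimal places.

0.3000

3 of the 10 respondents have income below R247.
H = 3/10 = 0.3000.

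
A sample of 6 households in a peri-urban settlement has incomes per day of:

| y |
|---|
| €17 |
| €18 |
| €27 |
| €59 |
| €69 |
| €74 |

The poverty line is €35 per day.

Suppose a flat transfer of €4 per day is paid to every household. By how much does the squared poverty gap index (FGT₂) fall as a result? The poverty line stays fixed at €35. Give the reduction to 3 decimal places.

0.040

Before: below the line — €17, €18, €27; squared poverty gap index (FGT₂) = 0.09211.
After the €4 transfer: below the line — €21, €22, €31; squared poverty gap index (FGT₂) = 0.05184.
Reduction = 0.09211 − 0.05184 = 0.040.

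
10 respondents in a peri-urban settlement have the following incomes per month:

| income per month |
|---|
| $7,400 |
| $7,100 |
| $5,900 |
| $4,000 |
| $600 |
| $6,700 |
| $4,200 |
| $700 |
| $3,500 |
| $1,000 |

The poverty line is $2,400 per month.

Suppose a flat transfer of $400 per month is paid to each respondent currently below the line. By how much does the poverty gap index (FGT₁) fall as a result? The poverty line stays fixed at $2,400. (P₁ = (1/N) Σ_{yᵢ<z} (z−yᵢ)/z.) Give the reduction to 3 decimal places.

Before: below the line — $600, $700, $1,000; poverty gap index (FGT₁) = 0.20417.
After the $400 transfer: below the line — $1,000, $1,100, $1,400; poverty gap index (FGT₁) = 0.15417.
Reduction = 0.20417 − 0.15417 = 0.050.

0.050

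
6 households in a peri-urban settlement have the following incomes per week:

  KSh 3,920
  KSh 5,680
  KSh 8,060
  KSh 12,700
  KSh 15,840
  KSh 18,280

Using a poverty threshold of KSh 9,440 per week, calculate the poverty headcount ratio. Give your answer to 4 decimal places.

3 of the 6 households have income below KSh 9,440.
H = 3/6 = 0.5000.

0.5000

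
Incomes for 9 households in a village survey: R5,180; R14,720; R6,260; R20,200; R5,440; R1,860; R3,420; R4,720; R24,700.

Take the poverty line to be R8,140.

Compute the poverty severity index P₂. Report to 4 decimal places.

Incomes under z: R1,860, R3,420, R4,720, R5,180, R5,440, R6,260 (q = 6 of N = 9).
Shortfall ratios: (8140−1860)/8140 = 0.7715; (8140−3420)/8140 = 0.5799; (8140−4720)/8140 = 0.4201; (8140−5180)/8140 = 0.3636; (8140−5440)/8140 = 0.3317; (8140−6260)/8140 = 0.2310.
Squared: 0.5952; 0.3362; 0.1765; 0.1322; 0.1100; 0.0533.
Sum = 1.403558; P₂ = 1.403558 / 9 = 0.1560.

0.1560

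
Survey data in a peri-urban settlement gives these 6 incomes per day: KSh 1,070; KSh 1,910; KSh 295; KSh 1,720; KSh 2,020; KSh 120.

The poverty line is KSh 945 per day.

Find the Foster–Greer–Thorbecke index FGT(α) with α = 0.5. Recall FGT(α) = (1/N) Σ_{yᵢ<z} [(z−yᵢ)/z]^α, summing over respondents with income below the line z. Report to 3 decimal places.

Incomes under z: KSh 120, KSh 295 (q = 2 of N = 6).
Shortfall ratios: (945−120)/945 = 0.8730; (945−295)/945 = 0.6878.
Raised to α = 0.5: 0.93435; 0.82936.
Sum = 1.763709; FGT(0.5) = 1.763709 / 6 = 0.294.

0.294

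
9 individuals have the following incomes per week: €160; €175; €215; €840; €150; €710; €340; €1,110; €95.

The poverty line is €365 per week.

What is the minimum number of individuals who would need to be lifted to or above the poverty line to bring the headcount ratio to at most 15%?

5

6 of the 9 individuals are poor, so H = 6/9 = 0.667.
A headcount ratio of at most 15% allows at most ⌊0.15 × 9⌋ = 1 poor individuals.
So at least 6 − 1 = 5 must be lifted.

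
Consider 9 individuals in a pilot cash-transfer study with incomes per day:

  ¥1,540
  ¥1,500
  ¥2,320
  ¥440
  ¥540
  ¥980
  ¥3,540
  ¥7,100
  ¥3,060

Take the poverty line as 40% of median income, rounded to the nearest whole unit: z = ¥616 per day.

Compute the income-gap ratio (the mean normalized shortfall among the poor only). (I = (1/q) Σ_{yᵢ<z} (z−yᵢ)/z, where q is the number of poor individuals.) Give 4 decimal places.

0.2045

Below z: ¥440, ¥540 (q = 2 of N = 9).
Relative gaps: 0.2857, 0.1234; sum = 0.409091.
The income-gap ratio divides by q (the poor only): 0.409091 / 2 = 0.2045.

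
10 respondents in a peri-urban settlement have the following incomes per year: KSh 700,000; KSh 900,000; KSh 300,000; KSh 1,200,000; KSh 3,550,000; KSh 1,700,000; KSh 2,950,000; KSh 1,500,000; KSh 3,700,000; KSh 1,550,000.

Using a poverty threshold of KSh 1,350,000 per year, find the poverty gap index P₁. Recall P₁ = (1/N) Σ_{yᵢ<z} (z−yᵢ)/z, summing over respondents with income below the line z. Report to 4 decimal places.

Below z: KSh 300,000, KSh 700,000, KSh 900,000, KSh 1,200,000 (q = 4 of N = 10).
Relative gaps: (1350000−300000)/1350000 = 0.7778; (1350000−700000)/1350000 = 0.4815; (1350000−900000)/1350000 = 0.3333; (1350000−1200000)/1350000 = 0.1111.
Sum of shortfalls = 1.703704; P₁ averages over all N: 1.703704 / 10 = 0.1704.

0.1704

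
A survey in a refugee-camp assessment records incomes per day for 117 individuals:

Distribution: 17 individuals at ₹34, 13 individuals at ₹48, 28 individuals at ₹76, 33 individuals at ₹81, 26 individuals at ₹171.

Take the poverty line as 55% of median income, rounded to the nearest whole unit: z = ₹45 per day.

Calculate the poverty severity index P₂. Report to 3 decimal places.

0.009

Below the line: 17×₹34 (q = 17 of N = 117).
Relative gaps: (45−34)/45 = 0.2444 (×17).
Squared: 0.0598 (×17).
Sum = 1.015802; P₂ = 1.015802 / 117 = 0.009.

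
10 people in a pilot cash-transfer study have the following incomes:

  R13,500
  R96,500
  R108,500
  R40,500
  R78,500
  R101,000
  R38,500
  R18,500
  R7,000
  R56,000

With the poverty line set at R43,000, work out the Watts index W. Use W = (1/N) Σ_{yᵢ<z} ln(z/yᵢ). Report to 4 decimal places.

0.3988

Poor units: R7,000, R13,500, R18,500, R38,500, R40,500 (q = 5 of N = 10).
Log shortfalls: ln(43000/7000) = 1.8153; ln(43000/13500) = 1.1585; ln(43000/18500) = 0.8434; ln(43000/38500) = 0.1105; ln(43000/40500) = 0.0599.
W = 3.987670 / 10 = 0.3988.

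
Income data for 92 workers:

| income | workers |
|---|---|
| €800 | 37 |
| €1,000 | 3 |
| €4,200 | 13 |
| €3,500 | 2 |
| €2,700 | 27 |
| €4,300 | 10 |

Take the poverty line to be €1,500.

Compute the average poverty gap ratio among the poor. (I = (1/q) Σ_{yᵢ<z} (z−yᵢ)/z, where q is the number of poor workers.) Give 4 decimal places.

0.4567

Poor units: 37×€800, 3×€1,000 (q = 40 of N = 92).
Relative gaps: 0.4667 (×37), 0.3333 (×3); sum = 18.266667.
The income-gap ratio divides by q (the poor only): 18.266667 / 40 = 0.4567.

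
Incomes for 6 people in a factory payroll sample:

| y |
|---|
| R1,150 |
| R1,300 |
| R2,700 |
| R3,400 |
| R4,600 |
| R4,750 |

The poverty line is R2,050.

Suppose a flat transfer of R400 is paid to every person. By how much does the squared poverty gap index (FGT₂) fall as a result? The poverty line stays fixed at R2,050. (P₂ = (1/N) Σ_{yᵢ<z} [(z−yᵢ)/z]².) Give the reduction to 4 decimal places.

Before: below the line — R1,150, R1,300; squared poverty gap index (FGT₂) = 0.054432.
After the R400 transfer: below the line — R1,550, R1,700; squared poverty gap index (FGT₂) = 0.014773.
Reduction = 0.054432 − 0.014773 = 0.0397.

0.0397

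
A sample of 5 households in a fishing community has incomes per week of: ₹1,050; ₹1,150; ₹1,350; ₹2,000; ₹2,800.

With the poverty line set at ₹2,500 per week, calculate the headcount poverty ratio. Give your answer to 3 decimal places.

0.800

4 of the 5 households have income below ₹2,500.
H = 4/5 = 0.800.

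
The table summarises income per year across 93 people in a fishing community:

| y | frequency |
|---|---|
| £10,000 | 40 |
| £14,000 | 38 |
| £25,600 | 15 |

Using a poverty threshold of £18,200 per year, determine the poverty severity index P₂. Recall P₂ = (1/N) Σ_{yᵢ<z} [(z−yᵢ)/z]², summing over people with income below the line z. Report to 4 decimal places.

0.1091

Below z: 40×£10,000, 38×£14,000 (q = 78 of N = 93).
Normalized shortfalls: (18200−10000)/18200 = 0.4505 (×40); (18200−14000)/18200 = 0.2308 (×38).
Squared: 0.2030 (×40); 0.0533 (×38).
Sum = 10.143461; P₂ = 10.143461 / 93 = 0.1091.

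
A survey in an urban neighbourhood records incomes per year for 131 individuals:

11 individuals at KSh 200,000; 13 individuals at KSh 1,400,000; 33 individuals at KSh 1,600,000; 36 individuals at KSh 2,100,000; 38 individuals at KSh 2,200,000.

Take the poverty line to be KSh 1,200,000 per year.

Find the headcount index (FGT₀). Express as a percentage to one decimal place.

8.4%

11 of the 131 individuals have income below KSh 1,200,000.
H = 11/131 = 8.4%.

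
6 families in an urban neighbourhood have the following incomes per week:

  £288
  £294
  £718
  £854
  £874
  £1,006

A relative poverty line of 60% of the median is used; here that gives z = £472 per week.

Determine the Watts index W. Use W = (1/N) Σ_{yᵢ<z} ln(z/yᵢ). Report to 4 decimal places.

Incomes under z: £288, £294 (q = 2 of N = 6).
ln(z/y) terms: ln(472/288) = 0.4940; ln(472/294) = 0.4734.
W = 0.967418 / 6 = 0.1612.

0.1612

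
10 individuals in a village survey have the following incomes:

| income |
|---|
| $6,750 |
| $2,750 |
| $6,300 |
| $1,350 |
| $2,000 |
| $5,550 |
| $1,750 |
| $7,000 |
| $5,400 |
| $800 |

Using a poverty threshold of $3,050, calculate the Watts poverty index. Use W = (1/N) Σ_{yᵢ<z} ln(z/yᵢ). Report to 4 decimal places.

0.3234

Below z: $800, $1,350, $1,750, $2,000, $2,750 (q = 5 of N = 10).
ln(z/y) terms: ln(3050/800) = 1.3383; ln(3050/1350) = 0.8150; ln(3050/1750) = 0.5555; ln(3050/2000) = 0.4220; ln(3050/2750) = 0.1035.
W = 3.234383 / 10 = 0.3234.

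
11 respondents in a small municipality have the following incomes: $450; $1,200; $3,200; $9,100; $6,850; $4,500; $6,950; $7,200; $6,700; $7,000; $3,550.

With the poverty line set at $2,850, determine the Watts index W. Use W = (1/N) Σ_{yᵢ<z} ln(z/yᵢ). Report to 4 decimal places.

0.2464

Poor units: $450, $1,200 (q = 2 of N = 11).
Log gaps: ln(2850/450) = 1.8458; ln(2850/1200) = 0.8650.
W = 2.710824 / 11 = 0.2464.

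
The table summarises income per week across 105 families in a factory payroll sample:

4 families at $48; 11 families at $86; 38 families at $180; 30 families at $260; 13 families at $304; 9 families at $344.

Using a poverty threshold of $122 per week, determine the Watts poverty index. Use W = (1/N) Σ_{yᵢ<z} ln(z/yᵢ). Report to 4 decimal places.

0.0722

Poor units: 4×$48, 11×$86 (q = 15 of N = 105).
Log gaps: ln(122/48) = 0.9328 (×4); ln(122/86) = 0.3497 (×11).
W = 7.577691 / 105 = 0.0722.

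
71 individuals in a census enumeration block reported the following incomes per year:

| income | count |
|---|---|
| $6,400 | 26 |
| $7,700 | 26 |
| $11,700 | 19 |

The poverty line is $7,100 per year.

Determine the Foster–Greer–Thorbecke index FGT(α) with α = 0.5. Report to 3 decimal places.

Poor units: 26×$6,400 (q = 26 of N = 71).
Relative gaps: (7100−6400)/7100 = 0.0986 (×26).
Raised to α = 0.5: 0.31399 (×26).
Sum = 8.163816; FGT(0.5) = 8.163816 / 71 = 0.115.

0.115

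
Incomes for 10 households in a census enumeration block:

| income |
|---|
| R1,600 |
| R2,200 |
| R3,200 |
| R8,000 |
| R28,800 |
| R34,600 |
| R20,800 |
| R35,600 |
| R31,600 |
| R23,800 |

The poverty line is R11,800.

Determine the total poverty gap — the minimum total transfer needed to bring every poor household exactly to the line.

R32,200

Below the line: R1,600, R2,200, R3,200, R8,000 (q = 4 of N = 10).
Individual gaps: 11800−1600 = 10200; 11800−2200 = 9600; 11800−3200 = 8600; 11800−8000 = 3800.
Aggregate gap = R32,200.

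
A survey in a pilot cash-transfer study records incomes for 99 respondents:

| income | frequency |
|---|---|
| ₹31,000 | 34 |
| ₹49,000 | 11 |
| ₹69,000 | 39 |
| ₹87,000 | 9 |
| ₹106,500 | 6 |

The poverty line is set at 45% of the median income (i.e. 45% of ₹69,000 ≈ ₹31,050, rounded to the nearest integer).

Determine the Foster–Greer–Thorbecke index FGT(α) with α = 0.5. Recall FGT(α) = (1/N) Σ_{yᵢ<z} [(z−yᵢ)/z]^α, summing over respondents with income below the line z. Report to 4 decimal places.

Poor units: 34×₹31,000 (q = 34 of N = 99).
Gap ratios (z−y)/z: (31050−31000)/31050 = 0.0016 (×34).
Raised to α = 0.5: 0.04013 (×34).
Sum = 1.364373; FGT(0.5) = 1.364373 / 99 = 0.0138.

0.0138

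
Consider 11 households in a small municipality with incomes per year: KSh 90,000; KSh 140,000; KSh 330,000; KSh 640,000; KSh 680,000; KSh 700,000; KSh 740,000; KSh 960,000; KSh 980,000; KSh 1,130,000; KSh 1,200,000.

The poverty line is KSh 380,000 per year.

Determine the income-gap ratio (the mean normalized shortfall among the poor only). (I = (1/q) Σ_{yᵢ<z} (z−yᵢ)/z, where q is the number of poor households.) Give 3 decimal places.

Incomes under z: KSh 90,000, KSh 140,000, KSh 330,000 (q = 3 of N = 11).
Relative gaps: 0.7632, 0.6316, 0.1316; sum = 1.526316.
The income-gap ratio divides by q (the poor only): 1.526316 / 3 = 0.509.

0.509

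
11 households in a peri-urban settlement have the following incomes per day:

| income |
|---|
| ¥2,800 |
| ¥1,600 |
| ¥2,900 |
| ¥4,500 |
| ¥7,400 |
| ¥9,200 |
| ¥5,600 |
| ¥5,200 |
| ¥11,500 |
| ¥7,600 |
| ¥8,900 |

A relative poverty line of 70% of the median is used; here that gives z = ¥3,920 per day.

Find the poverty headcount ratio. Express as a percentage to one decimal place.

3 of the 11 households have income below ¥3,920.
H = 3/11 = 27.3%.

27.3%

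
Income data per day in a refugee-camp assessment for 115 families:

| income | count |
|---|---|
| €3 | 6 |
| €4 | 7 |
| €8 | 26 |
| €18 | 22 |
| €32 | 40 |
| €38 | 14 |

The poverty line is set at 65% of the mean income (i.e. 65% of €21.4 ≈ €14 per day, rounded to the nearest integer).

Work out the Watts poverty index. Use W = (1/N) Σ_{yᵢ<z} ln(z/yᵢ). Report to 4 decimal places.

0.2831

Below z: 6×€3, 7×€4, 26×€8 (q = 39 of N = 115).
Log gaps: ln(14/3) = 1.5404 (×6); ln(14/4) = 1.2528 (×7); ln(14/8) = 0.5596 (×26).
W = 32.562022 / 115 = 0.2831.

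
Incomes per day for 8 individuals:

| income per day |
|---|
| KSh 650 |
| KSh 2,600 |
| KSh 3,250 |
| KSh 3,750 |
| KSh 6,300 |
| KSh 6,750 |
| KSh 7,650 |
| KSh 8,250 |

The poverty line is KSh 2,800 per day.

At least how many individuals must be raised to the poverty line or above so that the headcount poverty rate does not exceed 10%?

2

2 of the 8 individuals are poor, so H = 2/8 = 0.250.
A headcount ratio of at most 10% allows at most ⌊0.10 × 8⌋ = 0 poor individuals.
So at least 2 − 0 = 2 must be lifted.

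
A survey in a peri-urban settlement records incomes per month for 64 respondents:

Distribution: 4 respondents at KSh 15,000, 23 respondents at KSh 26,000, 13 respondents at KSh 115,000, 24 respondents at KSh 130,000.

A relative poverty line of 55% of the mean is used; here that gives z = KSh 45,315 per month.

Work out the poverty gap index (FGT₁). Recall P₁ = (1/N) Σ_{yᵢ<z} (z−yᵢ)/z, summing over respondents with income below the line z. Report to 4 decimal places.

0.1950

Below z: 4×KSh 15,000, 23×KSh 26,000 (q = 27 of N = 64).
Shortfall ratios: (45315−15000)/45315 = 0.6690 (×4); (45315−26000)/45315 = 0.4262 (×23).
Σ = 12.479422. Dividing by the full population N = 64 gives P₁ = 0.1950.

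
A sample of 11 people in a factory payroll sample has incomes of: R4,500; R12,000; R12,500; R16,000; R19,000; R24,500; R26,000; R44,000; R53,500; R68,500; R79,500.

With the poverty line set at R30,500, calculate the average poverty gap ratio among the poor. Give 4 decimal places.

0.4637

Poor units: R4,500, R12,000, R12,500, R16,000, R19,000, R24,500, R26,000 (q = 7 of N = 11).
Shortfall ratios (z−y)/z: 0.8525, 0.6066, 0.5902, 0.4754, 0.3770, 0.1967, 0.1475; sum = 3.245902.
The income-gap ratio divides by q (the poor only): 3.245902 / 7 = 0.4637.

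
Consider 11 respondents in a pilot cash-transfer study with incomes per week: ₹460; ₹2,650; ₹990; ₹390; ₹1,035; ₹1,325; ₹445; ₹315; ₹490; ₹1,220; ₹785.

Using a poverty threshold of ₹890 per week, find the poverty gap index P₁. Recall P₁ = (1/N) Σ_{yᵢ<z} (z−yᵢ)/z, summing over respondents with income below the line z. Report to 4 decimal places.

Incomes under z: ₹315, ₹390, ₹445, ₹460, ₹490, ₹785 (q = 6 of N = 11).
Relative gaps: (890−315)/890 = 0.6461; (890−390)/890 = 0.5618; (890−445)/890 = 0.5000; (890−460)/890 = 0.4831; (890−490)/890 = 0.4494; (890−785)/890 = 0.1180.
Sum of shortfalls = 2.758427; P₁ averages over all N: 2.758427 / 11 = 0.2508.

0.2508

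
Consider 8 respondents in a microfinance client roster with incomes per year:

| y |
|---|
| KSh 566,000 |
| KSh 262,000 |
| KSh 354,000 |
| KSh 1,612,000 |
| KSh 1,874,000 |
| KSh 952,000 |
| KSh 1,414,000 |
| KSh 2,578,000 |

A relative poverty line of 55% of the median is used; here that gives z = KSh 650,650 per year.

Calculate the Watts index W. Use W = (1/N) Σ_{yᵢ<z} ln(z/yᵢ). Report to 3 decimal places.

0.207

Poor units: KSh 262,000, KSh 354,000, KSh 566,000 (q = 3 of N = 8).
ln(z/y) terms: ln(650650/262000) = 0.9096; ln(650650/354000) = 0.6087; ln(650650/566000) = 0.1394.
W = 1.657680 / 8 = 0.207.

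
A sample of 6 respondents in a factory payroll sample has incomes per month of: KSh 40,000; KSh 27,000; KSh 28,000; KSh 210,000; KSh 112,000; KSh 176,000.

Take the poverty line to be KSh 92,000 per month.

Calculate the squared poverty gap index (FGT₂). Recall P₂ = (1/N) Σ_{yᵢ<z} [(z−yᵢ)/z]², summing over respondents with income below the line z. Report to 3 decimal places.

0.217

Below z: KSh 27,000, KSh 28,000, KSh 40,000 (q = 3 of N = 6).
Gap ratios (z−y)/z: (92000−27000)/92000 = 0.7065; (92000−28000)/92000 = 0.6957; (92000−40000)/92000 = 0.5652.
Squared: 0.4992; 0.4839; 0.3195.
Sum = 1.302576; P₂ = 1.302576 / 6 = 0.217.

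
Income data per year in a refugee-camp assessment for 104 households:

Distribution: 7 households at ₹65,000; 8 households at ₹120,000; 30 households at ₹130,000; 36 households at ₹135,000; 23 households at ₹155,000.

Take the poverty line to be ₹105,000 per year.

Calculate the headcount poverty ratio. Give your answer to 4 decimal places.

7 of the 104 households have income below ₹105,000.
H = 7/104 = 0.0673.

0.0673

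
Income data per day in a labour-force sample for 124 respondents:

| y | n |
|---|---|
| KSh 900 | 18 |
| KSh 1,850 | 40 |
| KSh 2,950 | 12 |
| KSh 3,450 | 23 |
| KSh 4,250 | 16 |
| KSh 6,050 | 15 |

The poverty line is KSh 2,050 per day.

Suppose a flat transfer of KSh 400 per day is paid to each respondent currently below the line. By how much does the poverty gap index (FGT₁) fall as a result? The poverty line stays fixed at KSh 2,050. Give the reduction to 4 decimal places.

0.0598

Before: below the line — 18×KSh 900, 40×KSh 1,850; poverty gap index (FGT₁) = 0.112903.
After the KSh 400 transfer: below the line — 18×KSh 1,300; poverty gap index (FGT₁) = 0.053108.
Reduction = 0.112903 − 0.053108 = 0.0598.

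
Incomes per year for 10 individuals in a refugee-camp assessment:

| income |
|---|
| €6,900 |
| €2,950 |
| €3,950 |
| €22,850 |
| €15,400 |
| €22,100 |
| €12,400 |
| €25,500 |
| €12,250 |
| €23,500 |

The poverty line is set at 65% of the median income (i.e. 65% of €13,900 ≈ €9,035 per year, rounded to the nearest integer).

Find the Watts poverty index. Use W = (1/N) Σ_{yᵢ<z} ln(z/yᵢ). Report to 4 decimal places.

0.2216

Below the line: €2,950, €3,950, €6,900 (q = 3 of N = 10).
Log shortfalls: ln(9035/2950) = 1.1193; ln(9035/3950) = 0.8274; ln(9035/6900) = 0.2696.
W = 2.216276 / 10 = 0.2216.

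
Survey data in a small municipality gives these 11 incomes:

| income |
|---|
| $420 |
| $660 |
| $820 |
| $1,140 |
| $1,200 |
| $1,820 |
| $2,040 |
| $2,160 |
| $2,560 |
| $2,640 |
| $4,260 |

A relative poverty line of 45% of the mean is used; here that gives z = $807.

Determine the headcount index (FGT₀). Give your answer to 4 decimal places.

0.1818

2 of the 11 households have income below $807.
H = 2/11 = 0.1818.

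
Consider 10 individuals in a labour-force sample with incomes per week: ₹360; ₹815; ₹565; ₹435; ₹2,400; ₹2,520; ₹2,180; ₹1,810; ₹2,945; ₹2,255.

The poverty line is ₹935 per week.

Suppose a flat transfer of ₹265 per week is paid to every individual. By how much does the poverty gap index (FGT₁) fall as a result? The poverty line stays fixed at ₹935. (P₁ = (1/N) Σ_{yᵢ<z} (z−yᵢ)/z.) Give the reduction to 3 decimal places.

0.098

Before: below the line — ₹360, ₹435, ₹565, ₹815; poverty gap index (FGT₁) = 0.16738.
After the ₹265 transfer: below the line — ₹625, ₹700, ₹830; poverty gap index (FGT₁) = 0.06952.
Reduction = 0.16738 − 0.06952 = 0.098.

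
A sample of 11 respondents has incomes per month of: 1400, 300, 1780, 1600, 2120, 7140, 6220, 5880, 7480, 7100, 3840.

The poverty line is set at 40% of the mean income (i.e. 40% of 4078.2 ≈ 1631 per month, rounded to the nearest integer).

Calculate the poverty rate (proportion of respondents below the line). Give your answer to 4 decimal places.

3 of the 11 respondents have income below 1631.
H = 3/11 = 0.2727.

0.2727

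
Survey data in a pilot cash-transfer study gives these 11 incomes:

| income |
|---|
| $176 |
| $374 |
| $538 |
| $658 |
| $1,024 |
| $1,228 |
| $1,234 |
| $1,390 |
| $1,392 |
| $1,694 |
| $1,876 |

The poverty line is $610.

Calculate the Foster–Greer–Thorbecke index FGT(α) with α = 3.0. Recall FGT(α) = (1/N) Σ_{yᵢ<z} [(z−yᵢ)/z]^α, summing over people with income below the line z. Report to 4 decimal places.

Below z: $176, $374, $538 (q = 3 of N = 11).
Relative gaps: (610−176)/610 = 0.7115; (610−374)/610 = 0.3869; (610−538)/610 = 0.1180.
Raised to α = 3.0: 0.36015; 0.05791; 0.00164.
Sum = 0.419700; FGT(3.0) = 0.419700 / 11 = 0.0382.

0.0382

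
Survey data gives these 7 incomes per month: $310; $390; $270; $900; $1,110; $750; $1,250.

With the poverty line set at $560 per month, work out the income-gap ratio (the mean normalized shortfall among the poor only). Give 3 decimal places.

Below z: $270, $310, $390 (q = 3 of N = 7).
Shortfall ratios (z−y)/z: 0.5179, 0.4464, 0.3036; sum = 1.267857.
The income-gap ratio divides by q (the poor only): 1.267857 / 3 = 0.423.

0.423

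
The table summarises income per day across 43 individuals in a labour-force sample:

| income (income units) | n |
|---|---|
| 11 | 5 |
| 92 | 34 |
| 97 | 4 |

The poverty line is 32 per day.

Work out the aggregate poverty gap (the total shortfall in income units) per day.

Incomes under z: 5×11 (q = 5 of N = 43).
Individual gaps: 5×(32−11) = 105.
Aggregate gap = 105.

105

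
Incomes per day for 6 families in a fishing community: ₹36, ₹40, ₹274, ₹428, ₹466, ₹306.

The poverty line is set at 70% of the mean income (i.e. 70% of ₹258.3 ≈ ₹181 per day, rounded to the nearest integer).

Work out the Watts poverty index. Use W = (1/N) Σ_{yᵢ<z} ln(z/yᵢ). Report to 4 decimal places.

Below z: ₹36, ₹40 (q = 2 of N = 6).
Log shortfalls: ln(181/36) = 1.6150; ln(181/40) = 1.5096.
W = 3.124596 / 6 = 0.5208.

0.5208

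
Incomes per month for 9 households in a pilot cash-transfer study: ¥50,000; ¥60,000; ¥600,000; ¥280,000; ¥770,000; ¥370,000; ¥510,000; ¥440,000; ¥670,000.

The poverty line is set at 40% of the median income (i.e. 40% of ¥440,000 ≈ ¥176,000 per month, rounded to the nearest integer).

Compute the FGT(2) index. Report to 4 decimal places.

Below z: ¥50,000, ¥60,000 (q = 2 of N = 9).
Gap ratios (z−y)/z: (176000−50000)/176000 = 0.7159; (176000−60000)/176000 = 0.6591.
Squared: 0.5125; 0.4344.
Sum = 0.946927; P₂ = 0.946927 / 9 = 0.1052.

0.1052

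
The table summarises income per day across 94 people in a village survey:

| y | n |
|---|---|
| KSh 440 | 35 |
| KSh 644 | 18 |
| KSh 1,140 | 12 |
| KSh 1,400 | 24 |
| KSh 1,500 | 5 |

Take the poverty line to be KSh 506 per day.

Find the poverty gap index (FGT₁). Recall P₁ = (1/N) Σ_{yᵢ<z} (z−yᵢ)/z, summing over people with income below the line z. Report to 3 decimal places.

0.049

Below z: 35×KSh 440 (q = 35 of N = 94).
Shortfall ratios: (506−440)/506 = 0.1304 (×35).
Sum of shortfalls = 4.565217; P₁ averages over all N: 4.565217 / 94 = 0.049.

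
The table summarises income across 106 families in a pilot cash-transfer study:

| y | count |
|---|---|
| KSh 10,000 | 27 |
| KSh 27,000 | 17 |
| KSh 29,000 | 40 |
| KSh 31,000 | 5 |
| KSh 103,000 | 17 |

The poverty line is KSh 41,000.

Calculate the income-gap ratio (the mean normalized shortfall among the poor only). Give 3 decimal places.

0.440

Below z: 27×KSh 10,000, 17×KSh 27,000, 40×KSh 29,000, 5×KSh 31,000 (q = 89 of N = 106).
Shortfall ratios (z−y)/z: 0.7561 (×27), 0.3415 (×17), 0.2927 (×40), 0.2439 (×5); sum = 39.146341.
I averages over the q = 89 poor units only: 39.146341 / 89 = 0.440.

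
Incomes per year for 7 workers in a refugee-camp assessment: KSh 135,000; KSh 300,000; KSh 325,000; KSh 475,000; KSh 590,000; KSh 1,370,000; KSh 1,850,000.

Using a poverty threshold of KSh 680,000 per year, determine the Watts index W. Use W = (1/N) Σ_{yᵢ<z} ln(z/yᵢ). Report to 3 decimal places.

Below z: KSh 135,000, KSh 300,000, KSh 325,000, KSh 475,000, KSh 590,000 (q = 5 of N = 7).
Log gaps: ln(680000/135000) = 1.6168; ln(680000/300000) = 0.8183; ln(680000/325000) = 0.7383; ln(680000/475000) = 0.3588; ln(680000/590000) = 0.1420.
W = 3.674144 / 7 = 0.525.

0.525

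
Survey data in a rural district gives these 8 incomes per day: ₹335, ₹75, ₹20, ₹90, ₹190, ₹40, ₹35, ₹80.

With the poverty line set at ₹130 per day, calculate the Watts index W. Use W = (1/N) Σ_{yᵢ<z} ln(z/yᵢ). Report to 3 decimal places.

Below the line: ₹20, ₹35, ₹40, ₹75, ₹80, ₹90 (q = 6 of N = 8).
Log shortfalls: ln(130/20) = 1.8718; ln(130/35) = 1.3122; ln(130/40) = 1.1787; ln(130/75) = 0.5500; ln(130/80) = 0.4855; ln(130/90) = 0.3677.
W = 5.765922 / 8 = 0.721.

0.721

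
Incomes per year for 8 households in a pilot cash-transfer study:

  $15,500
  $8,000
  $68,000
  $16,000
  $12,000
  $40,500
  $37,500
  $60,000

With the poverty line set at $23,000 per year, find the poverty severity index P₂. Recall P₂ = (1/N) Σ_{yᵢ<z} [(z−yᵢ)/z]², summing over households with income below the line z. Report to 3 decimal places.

0.107

Below the line: $8,000, $12,000, $15,500, $16,000 (q = 4 of N = 8).
Normalized shortfalls: (23000−8000)/23000 = 0.6522; (23000−12000)/23000 = 0.4783; (23000−15500)/23000 = 0.3261; (23000−16000)/23000 = 0.3043.
Squared: 0.4253; 0.2287; 0.1063; 0.0926.
Sum = 0.853025; P₂ = 0.853025 / 8 = 0.107.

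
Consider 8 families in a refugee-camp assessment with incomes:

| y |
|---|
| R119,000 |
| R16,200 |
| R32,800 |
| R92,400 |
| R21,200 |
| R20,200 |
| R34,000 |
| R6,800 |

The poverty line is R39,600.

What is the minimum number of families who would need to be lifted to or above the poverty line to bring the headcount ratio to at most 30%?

6 of the 8 families are poor, so H = 6/8 = 0.750.
A headcount ratio of at most 30% allows at most ⌊0.30 × 8⌋ = 2 poor families.
So at least 6 − 2 = 4 must be lifted.

4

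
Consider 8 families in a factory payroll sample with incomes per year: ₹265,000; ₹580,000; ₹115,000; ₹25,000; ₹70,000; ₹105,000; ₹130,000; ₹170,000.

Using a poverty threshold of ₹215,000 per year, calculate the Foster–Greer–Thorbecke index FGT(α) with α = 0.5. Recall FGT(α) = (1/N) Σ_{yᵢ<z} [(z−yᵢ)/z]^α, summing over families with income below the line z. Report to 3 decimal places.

0.531

Below the line: ₹25,000, ₹70,000, ₹105,000, ₹115,000, ₹130,000, ₹170,000 (q = 6 of N = 8).
Relative gaps: (215000−25000)/215000 = 0.8837; (215000−70000)/215000 = 0.6744; (215000−105000)/215000 = 0.5116; (215000−115000)/215000 = 0.4651; (215000−130000)/215000 = 0.3953; (215000−170000)/215000 = 0.2093.
Raised to α = 0.5: 0.94006; 0.82123; 0.71528; 0.68199; 0.62877; 0.45750.
Sum = 4.244834; FGT(0.5) = 4.244834 / 8 = 0.531.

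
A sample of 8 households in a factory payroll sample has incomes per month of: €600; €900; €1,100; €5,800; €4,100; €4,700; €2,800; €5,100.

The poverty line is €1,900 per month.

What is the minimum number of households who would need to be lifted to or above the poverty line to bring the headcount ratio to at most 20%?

2

Currently q = 3 of N = 8 are below the line (H = 0.375).
A headcount ratio of at most 20% allows at most ⌊0.20 × 8⌋ = 1 poor households.
So at least 3 − 1 = 2 must be lifted.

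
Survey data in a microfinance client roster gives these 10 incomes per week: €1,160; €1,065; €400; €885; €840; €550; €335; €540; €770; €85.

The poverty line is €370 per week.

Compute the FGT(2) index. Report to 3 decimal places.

Below z: €85, €335 (q = 2 of N = 10).
Normalized shortfalls: (370−85)/370 = 0.7703; (370−335)/370 = 0.0946.
Squared: 0.5933; 0.0089.
Sum = 0.602264; P₂ = 0.602264 / 10 = 0.060.

0.060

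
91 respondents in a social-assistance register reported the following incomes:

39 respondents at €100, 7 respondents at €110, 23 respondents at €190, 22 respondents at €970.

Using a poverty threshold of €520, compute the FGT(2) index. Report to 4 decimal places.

0.4292

Poor units: 39×€100, 7×€110, 23×€190 (q = 69 of N = 91).
Shortfall ratios: (520−100)/520 = 0.8077 (×39); (520−110)/520 = 0.7885 (×7); (520−190)/520 = 0.6346 (×23).
Squared: 0.6524 (×39); 0.6217 (×7); 0.4027 (×23).
Sum = 39.056953; P₂ = 39.056953 / 91 = 0.4292.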